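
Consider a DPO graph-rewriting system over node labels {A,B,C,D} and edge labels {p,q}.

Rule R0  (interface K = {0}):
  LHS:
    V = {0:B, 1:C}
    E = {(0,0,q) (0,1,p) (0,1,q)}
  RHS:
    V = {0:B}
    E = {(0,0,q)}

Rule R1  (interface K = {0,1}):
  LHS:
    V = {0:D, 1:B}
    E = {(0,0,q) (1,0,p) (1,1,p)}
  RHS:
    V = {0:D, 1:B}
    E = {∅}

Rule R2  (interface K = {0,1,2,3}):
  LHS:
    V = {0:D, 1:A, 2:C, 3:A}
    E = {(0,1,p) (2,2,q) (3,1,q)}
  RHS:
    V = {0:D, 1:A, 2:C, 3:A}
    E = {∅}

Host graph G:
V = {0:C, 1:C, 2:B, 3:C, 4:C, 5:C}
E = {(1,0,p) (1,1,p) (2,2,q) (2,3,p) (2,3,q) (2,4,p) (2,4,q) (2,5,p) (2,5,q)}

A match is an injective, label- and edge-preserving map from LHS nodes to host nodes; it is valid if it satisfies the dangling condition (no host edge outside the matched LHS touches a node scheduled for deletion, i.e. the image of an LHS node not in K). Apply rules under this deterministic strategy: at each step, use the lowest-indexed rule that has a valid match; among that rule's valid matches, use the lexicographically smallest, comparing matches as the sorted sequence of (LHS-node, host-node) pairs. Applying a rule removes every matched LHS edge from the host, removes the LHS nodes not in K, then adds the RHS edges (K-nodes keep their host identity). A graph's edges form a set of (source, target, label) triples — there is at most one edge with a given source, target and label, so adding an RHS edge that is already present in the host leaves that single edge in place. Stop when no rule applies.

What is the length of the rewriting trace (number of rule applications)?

Answer: 3

Steps:
start.  V:6 E:9  edges: 1-p->0 1-p->1 2-q->2 2-p->3 2-q->3 2-p->4 2-q->4 2-p->5 2-q->5
1. fire R0 via {0↦2, 1↦3}  →  V:5 E:7  edges: 1-p->0 1-p->1 2-q->2 2-p->4 2-q->4 2-p->5 2-q->5
2. fire R0 via {0↦2, 1↦4}  →  V:4 E:5  edges: 1-p->0 1-p->1 2-q->2 2-p->5 2-q->5
3. fire R0 via {0↦2, 1↦5}  →  V:3 E:3  edges: 1-p->0 1-p->1 2-q->2
halt: no rule applies after step 3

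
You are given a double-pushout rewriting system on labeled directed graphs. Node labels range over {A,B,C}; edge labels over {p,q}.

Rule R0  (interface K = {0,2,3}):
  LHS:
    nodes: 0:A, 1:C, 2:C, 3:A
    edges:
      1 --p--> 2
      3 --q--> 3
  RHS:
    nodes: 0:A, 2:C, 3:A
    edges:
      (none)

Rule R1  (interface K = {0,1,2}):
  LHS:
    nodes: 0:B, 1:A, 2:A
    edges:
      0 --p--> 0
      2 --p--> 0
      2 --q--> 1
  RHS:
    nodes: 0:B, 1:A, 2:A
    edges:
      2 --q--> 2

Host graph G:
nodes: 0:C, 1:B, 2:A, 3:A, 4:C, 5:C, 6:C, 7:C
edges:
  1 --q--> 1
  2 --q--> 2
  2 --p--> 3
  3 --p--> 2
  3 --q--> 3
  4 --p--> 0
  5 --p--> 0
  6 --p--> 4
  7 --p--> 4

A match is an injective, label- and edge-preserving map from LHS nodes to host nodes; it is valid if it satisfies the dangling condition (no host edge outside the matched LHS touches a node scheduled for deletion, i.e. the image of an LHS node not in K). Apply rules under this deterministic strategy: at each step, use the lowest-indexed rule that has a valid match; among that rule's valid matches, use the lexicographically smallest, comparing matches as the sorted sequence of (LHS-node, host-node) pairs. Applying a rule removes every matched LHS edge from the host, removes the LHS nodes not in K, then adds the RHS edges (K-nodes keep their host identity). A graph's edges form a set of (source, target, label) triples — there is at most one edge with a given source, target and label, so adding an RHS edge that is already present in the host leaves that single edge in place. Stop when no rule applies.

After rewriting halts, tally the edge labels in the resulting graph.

initial: |V|=8 |E|=9  E = 1-q->1 2-q->2 2-p->3 3-p->2 3-q->3 4-p->0 5-p->0 6-p->4 7-p->4
step 1: apply R0 at {0↦2, 1↦5, 2↦0, 3↦3}  → |V|=7 |E|=7  E = 1-q->1 2-q->2 2-p->3 3-p->2 4-p->0 6-p->4 7-p->4
step 2: apply R0 at {0↦3, 1↦6, 2↦4, 3↦2}  → |V|=6 |E|=5  E = 1-q->1 2-p->3 3-p->2 4-p->0 7-p->4
final graph: no rule applies after step 2
NF edges: [(1, 1, 'q'), (2, 3, 'p'), (3, 2, 'p'), (4, 0, 'p'), (7, 4, 'p')]

Answer: p:4 q:1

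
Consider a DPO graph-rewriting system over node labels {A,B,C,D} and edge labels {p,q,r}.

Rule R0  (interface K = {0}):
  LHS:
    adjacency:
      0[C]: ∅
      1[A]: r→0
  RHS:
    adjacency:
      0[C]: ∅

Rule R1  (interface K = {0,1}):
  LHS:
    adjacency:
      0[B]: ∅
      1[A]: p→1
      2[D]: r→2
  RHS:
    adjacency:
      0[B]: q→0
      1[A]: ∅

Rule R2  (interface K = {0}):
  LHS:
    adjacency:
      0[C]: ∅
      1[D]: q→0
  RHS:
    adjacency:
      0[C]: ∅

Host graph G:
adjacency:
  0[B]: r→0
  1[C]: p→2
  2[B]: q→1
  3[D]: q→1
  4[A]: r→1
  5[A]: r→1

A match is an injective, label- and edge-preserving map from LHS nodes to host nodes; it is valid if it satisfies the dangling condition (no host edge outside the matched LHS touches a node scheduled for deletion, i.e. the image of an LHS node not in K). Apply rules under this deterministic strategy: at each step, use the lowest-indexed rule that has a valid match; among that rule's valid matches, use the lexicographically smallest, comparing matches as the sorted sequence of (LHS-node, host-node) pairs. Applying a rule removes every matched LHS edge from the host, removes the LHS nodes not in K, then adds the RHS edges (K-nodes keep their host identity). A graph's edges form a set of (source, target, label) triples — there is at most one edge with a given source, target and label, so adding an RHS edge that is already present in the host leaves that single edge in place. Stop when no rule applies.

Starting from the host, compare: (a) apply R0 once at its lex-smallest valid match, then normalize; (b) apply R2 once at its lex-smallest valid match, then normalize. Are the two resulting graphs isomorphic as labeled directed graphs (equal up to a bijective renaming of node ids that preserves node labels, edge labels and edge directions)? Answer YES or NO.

Answer: YES

Derivation:
branch R0-first: apply at {0↦1, 1↦4} → |E|=5, then 2 more step(s) → NF |V|=3 |E|=3 V={0:B, 1:C, 2:B} E=0-r->0 1-p->2 2-q->1
branch R2-first: apply at {0↦1, 1↦3} → |E|=5, then 2 more step(s) → NF |V|=3 |E|=3 V={0:B, 1:C, 2:B} E=0-r->0 1-p->2 2-q->1
graphs isomorphic (equal up to label-preserving node renaming)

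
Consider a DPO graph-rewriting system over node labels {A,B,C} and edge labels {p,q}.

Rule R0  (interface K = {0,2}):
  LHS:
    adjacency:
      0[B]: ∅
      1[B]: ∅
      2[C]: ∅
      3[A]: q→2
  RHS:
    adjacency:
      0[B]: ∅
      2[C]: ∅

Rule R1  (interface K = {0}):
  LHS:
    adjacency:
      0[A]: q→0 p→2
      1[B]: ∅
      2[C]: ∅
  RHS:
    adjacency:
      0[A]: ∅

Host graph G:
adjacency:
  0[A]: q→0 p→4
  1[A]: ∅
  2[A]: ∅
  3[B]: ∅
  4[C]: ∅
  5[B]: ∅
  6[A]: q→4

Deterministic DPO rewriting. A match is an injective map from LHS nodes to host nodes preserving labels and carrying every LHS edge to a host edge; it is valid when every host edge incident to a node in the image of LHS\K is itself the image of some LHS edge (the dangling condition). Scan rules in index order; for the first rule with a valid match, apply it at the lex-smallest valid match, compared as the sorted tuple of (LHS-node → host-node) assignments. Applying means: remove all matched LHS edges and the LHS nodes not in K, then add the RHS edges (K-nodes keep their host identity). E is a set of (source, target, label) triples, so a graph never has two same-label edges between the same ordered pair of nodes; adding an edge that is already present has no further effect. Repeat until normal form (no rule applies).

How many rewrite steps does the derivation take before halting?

initial: |V|=7 |E|=3  E = 0-q->0 0-p->4 6-q->4
step 1: apply R0 at {0↦3, 1↦5, 2↦4, 3↦6}  → |V|=5 |E|=2  E = 0-q->0 0-p->4
step 2: apply R1 at {0↦0, 1↦3, 2↦4}  → |V|=3 |E|=0  E = ∅
final graph: no rule applies after step 2

Answer: 2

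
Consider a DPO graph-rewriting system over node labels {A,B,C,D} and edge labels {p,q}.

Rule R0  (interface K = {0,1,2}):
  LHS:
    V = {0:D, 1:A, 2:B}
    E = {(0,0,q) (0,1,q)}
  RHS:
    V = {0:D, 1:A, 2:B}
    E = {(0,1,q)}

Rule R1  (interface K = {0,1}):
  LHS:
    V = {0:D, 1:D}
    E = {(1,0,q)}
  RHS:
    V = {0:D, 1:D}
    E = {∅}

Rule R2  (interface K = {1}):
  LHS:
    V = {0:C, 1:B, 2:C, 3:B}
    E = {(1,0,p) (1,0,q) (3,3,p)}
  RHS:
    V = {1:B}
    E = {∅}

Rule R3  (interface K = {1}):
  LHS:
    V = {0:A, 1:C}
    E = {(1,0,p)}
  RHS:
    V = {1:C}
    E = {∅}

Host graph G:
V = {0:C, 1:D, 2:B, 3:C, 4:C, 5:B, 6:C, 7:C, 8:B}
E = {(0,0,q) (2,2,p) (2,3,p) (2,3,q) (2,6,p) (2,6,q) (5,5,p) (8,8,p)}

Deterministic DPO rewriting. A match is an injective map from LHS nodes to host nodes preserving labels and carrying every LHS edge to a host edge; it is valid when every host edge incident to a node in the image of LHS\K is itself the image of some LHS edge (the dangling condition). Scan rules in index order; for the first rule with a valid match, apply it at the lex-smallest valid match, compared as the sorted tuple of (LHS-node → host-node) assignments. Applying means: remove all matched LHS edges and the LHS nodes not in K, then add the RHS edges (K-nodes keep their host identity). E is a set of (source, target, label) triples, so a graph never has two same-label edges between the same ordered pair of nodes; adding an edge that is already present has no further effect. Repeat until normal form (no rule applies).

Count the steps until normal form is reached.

Answer: 2

Steps:
initial: |V|=9 |E|=8  E = 0-q->0 2-p->2 2-p->3 2-q->3 2-p->6 2-q->6 5-p->5 8-p->8
step 1: apply R2 at {0↦3, 1↦2, 2↦4, 3↦5}  → |V|=6 |E|=5  E = 0-q->0 2-p->2 2-p->6 2-q->6 8-p->8
step 2: apply R2 at {0↦6, 1↦2, 2↦7, 3↦8}  → |V|=3 |E|=2  E = 0-q->0 2-p->2
halt: no rule applies after step 2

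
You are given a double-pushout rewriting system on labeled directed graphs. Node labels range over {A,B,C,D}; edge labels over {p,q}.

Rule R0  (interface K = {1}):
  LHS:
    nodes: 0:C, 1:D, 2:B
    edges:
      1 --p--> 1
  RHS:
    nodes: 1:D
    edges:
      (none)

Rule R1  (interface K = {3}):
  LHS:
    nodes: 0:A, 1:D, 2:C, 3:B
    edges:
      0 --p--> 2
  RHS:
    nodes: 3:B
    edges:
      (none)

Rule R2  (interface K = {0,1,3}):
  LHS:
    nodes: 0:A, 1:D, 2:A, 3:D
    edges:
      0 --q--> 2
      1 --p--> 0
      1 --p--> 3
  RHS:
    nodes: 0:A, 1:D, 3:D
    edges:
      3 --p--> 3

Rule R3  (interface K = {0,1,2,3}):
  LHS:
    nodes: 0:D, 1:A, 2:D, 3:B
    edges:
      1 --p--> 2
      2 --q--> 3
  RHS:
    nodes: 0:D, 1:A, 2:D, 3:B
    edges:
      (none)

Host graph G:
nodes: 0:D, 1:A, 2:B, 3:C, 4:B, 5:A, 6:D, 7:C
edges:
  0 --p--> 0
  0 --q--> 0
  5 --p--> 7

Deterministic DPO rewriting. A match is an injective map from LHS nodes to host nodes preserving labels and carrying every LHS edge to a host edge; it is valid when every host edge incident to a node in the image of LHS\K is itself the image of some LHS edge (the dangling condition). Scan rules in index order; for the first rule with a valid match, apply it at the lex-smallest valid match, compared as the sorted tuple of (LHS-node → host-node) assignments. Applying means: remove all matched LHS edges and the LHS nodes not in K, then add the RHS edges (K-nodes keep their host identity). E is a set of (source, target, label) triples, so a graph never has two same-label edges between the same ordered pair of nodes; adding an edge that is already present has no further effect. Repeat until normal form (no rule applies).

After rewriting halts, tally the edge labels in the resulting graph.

Answer: q:1

Derivation:
[0] host  ⇒  8 nodes, 3 edges  {0-p->0 0-q->0 5-p->7}
[1] R0 @ {0↦3, 1↦0, 2↦2}  ⇒  6 nodes, 2 edges  {0-q->0 5-p->7}
[2] R1 @ {0↦5, 1↦6, 2↦7, 3↦4}  ⇒  3 nodes, 1 edges  {0-q->0}
normal form: no rule applies after step 2
NF edges: [(0, 0, 'q')]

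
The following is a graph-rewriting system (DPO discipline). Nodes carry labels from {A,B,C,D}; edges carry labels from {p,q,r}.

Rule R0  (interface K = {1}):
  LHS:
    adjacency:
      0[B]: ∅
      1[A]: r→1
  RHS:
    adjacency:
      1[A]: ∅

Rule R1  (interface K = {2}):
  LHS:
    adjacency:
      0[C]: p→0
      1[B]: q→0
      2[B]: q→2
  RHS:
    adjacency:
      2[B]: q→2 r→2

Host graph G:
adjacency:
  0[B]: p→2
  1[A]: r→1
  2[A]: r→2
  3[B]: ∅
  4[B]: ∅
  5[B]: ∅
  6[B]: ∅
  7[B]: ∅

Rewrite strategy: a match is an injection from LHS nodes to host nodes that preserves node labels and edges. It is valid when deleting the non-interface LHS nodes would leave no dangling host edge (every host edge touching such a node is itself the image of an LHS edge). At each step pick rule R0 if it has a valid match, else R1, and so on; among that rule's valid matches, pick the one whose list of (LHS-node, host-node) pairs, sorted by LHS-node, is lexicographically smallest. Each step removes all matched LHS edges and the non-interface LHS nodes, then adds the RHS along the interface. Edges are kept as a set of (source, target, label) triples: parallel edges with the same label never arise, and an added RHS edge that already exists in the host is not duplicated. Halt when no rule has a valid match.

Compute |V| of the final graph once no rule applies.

Answer: 6

Derivation:
initial: |V|=8 |E|=3  E = 0-p->2 1-r->1 2-r->2
step 1: apply R0 at {0↦3, 1↦1}  → |V|=7 |E|=2  E = 0-p->2 2-r->2
step 2: apply R0 at {0↦4, 1↦2}  → |V|=6 |E|=1  E = 0-p->2
final graph: no rule applies after step 2
NF nodes: {0:B, 1:A, 2:A, 5:B, 6:B, 7:B}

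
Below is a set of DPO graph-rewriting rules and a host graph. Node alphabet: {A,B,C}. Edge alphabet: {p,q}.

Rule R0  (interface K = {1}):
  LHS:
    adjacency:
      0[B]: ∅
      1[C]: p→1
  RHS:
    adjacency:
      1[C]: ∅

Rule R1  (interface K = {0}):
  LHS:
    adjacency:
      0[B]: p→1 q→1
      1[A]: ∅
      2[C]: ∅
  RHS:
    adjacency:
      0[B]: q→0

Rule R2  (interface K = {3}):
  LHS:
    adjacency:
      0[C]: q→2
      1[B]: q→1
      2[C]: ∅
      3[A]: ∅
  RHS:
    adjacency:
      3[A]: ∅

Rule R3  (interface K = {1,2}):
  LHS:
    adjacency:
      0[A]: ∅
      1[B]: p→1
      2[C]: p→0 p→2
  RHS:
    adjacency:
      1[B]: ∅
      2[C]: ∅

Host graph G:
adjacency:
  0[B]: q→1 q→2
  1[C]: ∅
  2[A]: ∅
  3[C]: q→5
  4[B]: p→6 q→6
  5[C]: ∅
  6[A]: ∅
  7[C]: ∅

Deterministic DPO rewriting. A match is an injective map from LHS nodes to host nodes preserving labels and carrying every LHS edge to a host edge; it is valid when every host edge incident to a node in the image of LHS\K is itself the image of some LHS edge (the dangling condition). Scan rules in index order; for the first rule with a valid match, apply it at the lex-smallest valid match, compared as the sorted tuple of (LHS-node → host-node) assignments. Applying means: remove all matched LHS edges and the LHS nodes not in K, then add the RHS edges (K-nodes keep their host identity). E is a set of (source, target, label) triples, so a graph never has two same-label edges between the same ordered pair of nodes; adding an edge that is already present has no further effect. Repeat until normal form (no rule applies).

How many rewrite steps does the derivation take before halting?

start.  V:8 E:5  edges: 0-q->1 0-q->2 3-q->5 4-p->6 4-q->6
1. fire R1 via {0↦4, 1↦6, 2↦7}  →  V:6 E:4  edges: 0-q->1 0-q->2 3-q->5 4-q->4
2. fire R2 via {0↦3, 1↦4, 2↦5, 3↦2}  →  V:3 E:2  edges: 0-q->1 0-q->2
normal form: no rule applies after step 2

Answer: 2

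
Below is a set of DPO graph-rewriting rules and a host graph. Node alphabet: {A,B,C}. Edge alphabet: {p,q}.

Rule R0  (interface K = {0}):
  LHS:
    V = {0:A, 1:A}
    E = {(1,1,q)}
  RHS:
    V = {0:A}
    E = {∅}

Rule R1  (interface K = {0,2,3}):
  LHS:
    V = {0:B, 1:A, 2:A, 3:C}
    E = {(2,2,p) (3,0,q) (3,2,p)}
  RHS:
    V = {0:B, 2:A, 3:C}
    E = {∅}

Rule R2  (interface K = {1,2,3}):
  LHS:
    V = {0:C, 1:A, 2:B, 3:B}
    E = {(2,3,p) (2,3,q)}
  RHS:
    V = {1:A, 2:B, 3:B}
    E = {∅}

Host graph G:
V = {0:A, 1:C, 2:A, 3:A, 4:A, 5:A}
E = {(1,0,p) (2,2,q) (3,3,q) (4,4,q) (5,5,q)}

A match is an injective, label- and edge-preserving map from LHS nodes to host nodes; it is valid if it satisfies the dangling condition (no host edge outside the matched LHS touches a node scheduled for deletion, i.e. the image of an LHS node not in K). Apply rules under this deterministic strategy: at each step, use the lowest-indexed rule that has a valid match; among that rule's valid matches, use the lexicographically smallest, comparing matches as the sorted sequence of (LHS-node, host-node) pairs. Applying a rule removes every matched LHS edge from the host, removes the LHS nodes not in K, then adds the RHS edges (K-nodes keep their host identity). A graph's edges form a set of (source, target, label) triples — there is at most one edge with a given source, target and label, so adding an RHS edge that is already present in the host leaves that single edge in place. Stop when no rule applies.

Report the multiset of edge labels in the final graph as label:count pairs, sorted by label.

Answer: p:1

Steps:
start.  V:6 E:5  edges: 1-p->0 2-q->2 3-q->3 4-q->4 5-q->5
1. fire R0 via {0↦0, 1↦2}  →  V:5 E:4  edges: 1-p->0 3-q->3 4-q->4 5-q->5
2. fire R0 via {0↦0, 1↦3}  →  V:4 E:3  edges: 1-p->0 4-q->4 5-q->5
3. fire R0 via {0↦0, 1↦4}  →  V:3 E:2  edges: 1-p->0 5-q->5
4. fire R0 via {0↦0, 1↦5}  →  V:2 E:1  edges: 1-p->0
halt: no rule applies after step 4
NF edges: [(1, 0, 'p')]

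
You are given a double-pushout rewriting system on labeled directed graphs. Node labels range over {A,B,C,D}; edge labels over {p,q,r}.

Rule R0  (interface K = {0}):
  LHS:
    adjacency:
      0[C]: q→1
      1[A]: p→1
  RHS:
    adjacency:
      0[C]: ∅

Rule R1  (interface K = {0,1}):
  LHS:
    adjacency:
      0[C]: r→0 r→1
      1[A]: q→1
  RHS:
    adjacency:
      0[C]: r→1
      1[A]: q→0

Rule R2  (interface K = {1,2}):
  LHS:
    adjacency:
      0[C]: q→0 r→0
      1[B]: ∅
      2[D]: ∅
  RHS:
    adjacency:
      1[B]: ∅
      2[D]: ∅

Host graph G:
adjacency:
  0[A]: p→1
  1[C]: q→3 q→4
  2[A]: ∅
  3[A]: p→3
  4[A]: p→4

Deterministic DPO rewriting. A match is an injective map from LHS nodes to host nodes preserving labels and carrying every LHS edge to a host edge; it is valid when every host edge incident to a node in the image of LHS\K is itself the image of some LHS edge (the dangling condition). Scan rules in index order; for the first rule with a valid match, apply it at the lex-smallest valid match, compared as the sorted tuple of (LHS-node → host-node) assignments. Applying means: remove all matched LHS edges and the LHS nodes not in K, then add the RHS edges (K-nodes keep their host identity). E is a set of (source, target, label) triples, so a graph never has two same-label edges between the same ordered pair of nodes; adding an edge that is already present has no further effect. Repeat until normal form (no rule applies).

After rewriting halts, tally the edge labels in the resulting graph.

Answer: p:1

Rewrite trace:
start.  V:5 E:5  edges: 0-p->1 1-q->3 1-q->4 3-p->3 4-p->4
1. fire R0 via {0↦1, 1↦3}  →  V:4 E:3  edges: 0-p->1 1-q->4 4-p->4
2. fire R0 via {0↦1, 1↦4}  →  V:3 E:1  edges: 0-p->1
final graph: no rule applies after step 2
NF edges: [(0, 1, 'p')]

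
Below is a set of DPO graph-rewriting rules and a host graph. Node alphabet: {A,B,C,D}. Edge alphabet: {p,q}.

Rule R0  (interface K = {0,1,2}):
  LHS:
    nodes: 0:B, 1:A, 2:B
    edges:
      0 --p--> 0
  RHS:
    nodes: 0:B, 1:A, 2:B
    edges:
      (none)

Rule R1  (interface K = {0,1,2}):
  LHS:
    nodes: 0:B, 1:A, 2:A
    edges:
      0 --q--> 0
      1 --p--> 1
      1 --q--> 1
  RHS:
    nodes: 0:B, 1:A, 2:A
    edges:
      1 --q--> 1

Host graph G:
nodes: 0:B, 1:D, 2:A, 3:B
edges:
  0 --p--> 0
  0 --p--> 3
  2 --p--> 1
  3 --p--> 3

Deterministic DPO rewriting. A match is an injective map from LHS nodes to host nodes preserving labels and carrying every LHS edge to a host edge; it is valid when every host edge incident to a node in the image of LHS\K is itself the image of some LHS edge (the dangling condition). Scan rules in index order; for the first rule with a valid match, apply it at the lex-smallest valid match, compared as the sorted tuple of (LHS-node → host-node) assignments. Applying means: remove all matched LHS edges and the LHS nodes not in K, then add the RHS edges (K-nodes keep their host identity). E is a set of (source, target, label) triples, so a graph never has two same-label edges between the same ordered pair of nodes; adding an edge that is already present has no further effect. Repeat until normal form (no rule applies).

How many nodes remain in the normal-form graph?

Answer: 4

Derivation:
start.  V:4 E:4  edges: 0-p->0 0-p->3 2-p->1 3-p->3
1. fire R0 via {0↦0, 1↦2, 2↦3}  →  V:4 E:3  edges: 0-p->3 2-p->1 3-p->3
2. fire R0 via {0↦3, 1↦2, 2↦0}  →  V:4 E:2  edges: 0-p->3 2-p->1
halt: no rule applies after step 2
NF nodes: {0:B, 1:D, 2:A, 3:B}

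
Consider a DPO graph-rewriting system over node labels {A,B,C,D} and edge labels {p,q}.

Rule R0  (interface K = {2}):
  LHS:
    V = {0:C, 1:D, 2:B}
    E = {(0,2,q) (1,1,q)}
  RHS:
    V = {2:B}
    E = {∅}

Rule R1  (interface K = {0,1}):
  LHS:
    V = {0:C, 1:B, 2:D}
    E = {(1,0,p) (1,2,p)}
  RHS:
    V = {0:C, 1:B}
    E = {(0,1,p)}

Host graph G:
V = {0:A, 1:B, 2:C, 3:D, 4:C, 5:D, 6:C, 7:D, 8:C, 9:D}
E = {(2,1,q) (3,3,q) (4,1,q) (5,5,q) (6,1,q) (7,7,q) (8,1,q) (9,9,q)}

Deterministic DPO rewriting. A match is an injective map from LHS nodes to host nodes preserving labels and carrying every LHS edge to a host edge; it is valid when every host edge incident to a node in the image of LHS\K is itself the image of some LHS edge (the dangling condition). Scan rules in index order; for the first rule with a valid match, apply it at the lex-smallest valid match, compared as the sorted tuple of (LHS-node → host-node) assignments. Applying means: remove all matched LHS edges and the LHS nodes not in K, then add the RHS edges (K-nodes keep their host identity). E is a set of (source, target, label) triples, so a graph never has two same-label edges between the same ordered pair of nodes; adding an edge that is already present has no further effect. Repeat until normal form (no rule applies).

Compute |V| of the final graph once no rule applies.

[0] host  ⇒  10 nodes, 8 edges  {2-q->1 3-q->3 4-q->1 5-q->5 6-q->1 7-q->7 8-q->1 9-q->9}
[1] R0 @ {0↦2, 1↦3, 2↦1}  ⇒  8 nodes, 6 edges  {4-q->1 5-q->5 6-q->1 7-q->7 8-q->1 9-q->9}
[2] R0 @ {0↦4, 1↦5, 2↦1}  ⇒  6 nodes, 4 edges  {6-q->1 7-q->7 8-q->1 9-q->9}
[3] R0 @ {0↦6, 1↦7, 2↦1}  ⇒  4 nodes, 2 edges  {8-q->1 9-q->9}
[4] R0 @ {0↦8, 1↦9, 2↦1}  ⇒  2 nodes, 0 edges  {∅}
normal form: no rule applies after step 4
NF nodes: {0:A, 1:B}

Answer: 2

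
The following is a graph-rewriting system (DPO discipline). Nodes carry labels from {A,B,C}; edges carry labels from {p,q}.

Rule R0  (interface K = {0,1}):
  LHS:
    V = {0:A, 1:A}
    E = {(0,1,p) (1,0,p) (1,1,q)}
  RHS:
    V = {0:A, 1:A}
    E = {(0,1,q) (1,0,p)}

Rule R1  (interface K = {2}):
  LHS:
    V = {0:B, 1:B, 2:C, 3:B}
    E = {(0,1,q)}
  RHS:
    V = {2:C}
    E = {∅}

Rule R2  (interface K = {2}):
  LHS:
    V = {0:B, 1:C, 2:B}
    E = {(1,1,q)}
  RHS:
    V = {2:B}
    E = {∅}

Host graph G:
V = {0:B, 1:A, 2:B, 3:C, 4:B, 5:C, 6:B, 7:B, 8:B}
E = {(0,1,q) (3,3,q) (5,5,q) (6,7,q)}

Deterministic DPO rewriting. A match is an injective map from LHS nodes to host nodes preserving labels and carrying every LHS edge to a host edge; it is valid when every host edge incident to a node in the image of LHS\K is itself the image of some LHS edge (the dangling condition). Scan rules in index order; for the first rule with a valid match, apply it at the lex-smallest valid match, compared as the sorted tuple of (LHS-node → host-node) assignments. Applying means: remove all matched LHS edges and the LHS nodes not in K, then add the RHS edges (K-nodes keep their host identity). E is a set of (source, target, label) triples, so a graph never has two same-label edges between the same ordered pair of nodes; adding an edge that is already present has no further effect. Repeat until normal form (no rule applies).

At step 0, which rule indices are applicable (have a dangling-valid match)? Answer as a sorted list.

R0: no valid match — LHS pattern not found
R1: 6 valid matches — {0↦6, 1↦7, 2↦3, 3↦2}, {0↦6, 1↦7, 2↦3, 3↦4}, {0↦6, 1↦7, 2↦3, 3↦8} (+3 more)
R2: 30 valid matches — {0↦2, 1↦3, 2↦0}, {0↦2, 1↦3, 2↦4}, {0↦2, 1↦3, 2↦6} (+27 more)

Answer: [R1,R2]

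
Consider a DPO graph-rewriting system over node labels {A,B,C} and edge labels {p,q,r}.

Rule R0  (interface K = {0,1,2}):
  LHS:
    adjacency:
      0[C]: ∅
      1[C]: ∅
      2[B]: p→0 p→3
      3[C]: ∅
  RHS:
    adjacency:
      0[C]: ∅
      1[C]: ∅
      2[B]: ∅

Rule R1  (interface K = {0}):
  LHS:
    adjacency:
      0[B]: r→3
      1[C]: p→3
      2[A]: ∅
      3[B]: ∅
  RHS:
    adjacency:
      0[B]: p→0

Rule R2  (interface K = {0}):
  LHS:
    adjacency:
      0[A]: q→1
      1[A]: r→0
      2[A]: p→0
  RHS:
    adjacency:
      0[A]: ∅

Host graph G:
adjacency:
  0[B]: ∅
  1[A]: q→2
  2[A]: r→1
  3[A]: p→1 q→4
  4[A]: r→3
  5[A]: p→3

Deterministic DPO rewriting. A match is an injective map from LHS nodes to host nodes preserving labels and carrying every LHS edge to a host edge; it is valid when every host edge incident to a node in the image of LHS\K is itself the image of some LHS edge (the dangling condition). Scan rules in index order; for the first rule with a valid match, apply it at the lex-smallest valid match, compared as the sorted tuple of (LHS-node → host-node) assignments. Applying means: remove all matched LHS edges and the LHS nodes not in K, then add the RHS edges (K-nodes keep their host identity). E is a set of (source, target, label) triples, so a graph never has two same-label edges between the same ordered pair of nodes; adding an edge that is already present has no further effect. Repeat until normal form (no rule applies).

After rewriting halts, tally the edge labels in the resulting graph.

Answer: (no edges)

Steps:
start.  V:6 E:6  edges: 1-q->2 2-r->1 3-p->1 3-q->4 4-r->3 5-p->3
1. fire R2 via {0↦3, 1↦4, 2↦5}  →  V:4 E:3  edges: 1-q->2 2-r->1 3-p->1
2. fire R2 via {0↦1, 1↦2, 2↦3}  →  V:2 E:0  edges: ∅
halt: no rule applies after step 2
NF edges: []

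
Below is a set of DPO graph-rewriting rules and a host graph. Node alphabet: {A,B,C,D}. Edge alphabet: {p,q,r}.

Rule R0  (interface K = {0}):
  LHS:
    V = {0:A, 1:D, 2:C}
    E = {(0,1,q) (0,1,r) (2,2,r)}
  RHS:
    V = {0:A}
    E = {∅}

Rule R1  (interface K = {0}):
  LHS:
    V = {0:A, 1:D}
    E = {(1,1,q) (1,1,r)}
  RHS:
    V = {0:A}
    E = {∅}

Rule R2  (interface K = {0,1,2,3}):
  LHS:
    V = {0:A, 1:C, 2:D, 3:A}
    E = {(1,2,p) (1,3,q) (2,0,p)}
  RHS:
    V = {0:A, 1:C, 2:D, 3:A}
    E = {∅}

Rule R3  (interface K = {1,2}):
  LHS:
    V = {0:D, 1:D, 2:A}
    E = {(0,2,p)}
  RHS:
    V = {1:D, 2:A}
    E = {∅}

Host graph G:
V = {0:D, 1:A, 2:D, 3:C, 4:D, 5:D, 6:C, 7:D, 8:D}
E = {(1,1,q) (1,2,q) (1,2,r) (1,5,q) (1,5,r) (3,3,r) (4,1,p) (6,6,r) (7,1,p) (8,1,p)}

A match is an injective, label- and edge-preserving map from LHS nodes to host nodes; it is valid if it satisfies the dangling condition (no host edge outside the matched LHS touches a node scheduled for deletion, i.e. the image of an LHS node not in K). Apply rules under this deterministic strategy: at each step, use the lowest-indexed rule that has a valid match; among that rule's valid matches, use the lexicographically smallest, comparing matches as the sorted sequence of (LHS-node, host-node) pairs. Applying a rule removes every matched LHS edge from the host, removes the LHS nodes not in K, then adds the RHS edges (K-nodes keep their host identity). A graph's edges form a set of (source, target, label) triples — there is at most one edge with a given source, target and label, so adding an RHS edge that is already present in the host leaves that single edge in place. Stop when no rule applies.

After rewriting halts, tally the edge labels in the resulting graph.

start.  V:9 E:10  edges: 1-q->1 1-q->2 1-r->2 1-q->5 1-r->5 3-r->3 4-p->1 6-r->6 7-p->1 8-p->1
1. fire R0 via {0↦1, 1↦2, 2↦3}  →  V:7 E:7  edges: 1-q->1 1-q->5 1-r->5 4-p->1 6-r->6 7-p->1 8-p->1
2. fire R0 via {0↦1, 1↦5, 2↦6}  →  V:5 E:4  edges: 1-q->1 4-p->1 7-p->1 8-p->1
3. fire R3 via {0↦4, 1↦0, 2↦1}  →  V:4 E:3  edges: 1-q->1 7-p->1 8-p->1
4. fire R3 via {0↦7, 1↦0, 2↦1}  →  V:3 E:2  edges: 1-q->1 8-p->1
5. fire R3 via {0↦8, 1↦0, 2↦1}  →  V:2 E:1  edges: 1-q->1
final graph: no rule applies after step 5
NF edges: [(1, 1, 'q')]

Answer: q:1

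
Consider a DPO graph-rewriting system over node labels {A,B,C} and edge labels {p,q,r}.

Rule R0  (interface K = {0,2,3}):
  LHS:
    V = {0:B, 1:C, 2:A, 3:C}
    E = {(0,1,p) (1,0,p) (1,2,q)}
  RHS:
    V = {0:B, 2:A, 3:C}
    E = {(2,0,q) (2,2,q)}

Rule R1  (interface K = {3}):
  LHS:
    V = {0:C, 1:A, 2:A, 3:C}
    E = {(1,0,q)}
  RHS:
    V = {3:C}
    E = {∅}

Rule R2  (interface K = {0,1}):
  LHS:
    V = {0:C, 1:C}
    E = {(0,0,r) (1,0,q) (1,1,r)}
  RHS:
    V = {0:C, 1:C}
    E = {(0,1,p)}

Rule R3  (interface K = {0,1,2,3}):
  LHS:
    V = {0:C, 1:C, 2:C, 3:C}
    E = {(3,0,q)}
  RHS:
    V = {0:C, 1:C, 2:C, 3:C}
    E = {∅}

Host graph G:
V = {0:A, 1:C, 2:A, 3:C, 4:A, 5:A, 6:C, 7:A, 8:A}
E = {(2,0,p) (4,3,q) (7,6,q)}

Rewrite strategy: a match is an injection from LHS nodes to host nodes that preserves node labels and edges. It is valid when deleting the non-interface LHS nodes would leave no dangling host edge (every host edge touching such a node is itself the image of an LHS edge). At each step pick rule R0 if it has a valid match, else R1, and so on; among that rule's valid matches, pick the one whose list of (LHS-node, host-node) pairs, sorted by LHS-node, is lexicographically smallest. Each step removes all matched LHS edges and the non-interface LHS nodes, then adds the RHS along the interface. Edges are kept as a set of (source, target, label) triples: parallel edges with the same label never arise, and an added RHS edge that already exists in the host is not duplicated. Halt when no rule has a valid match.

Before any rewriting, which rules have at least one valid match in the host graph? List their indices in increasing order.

Answer: [R1]

Steps:
R0: no valid match — LHS pattern not found
R1: 8 valid matches — {0↦3, 1↦4, 2↦5, 3↦1}, {0↦3, 1↦4, 2↦5, 3↦6}, {0↦3, 1↦4, 2↦8, 3↦1} (+5 more)
R2: no valid match — LHS pattern not found
R3: no valid match — LHS pattern not found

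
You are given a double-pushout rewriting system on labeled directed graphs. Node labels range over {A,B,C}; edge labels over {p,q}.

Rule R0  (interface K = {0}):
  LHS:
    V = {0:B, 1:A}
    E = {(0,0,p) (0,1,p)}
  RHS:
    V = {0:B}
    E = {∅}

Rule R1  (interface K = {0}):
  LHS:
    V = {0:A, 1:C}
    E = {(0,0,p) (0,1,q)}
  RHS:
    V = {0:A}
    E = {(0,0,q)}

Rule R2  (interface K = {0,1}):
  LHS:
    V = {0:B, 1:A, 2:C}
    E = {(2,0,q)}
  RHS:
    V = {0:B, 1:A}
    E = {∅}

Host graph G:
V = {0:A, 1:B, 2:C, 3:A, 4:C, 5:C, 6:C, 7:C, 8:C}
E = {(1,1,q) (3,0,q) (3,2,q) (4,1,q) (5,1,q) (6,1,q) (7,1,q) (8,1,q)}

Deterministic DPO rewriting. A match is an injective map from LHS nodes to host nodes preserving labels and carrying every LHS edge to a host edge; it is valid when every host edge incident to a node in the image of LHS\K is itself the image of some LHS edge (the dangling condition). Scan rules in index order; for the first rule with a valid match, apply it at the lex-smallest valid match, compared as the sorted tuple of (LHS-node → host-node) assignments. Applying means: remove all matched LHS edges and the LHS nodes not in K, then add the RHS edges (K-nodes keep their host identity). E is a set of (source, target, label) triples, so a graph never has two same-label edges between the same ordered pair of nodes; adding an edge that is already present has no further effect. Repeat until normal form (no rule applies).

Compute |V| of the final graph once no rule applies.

Answer: 4

Derivation:
[0] host  ⇒  9 nodes, 8 edges  {1-q->1 3-q->0 3-q->2 4-q->1 5-q->1 6-q->1 7-q->1 8-q->1}
[1] R2 @ {0↦1, 1↦0, 2↦4}  ⇒  8 nodes, 7 edges  {1-q->1 3-q->0 3-q->2 5-q->1 6-q->1 7-q->1 8-q->1}
[2] R2 @ {0↦1, 1↦0, 2↦5}  ⇒  7 nodes, 6 edges  {1-q->1 3-q->0 3-q->2 6-q->1 7-q->1 8-q->1}
[3] R2 @ {0↦1, 1↦0, 2↦6}  ⇒  6 nodes, 5 edges  {1-q->1 3-q->0 3-q->2 7-q->1 8-q->1}
[4] R2 @ {0↦1, 1↦0, 2↦7}  ⇒  5 nodes, 4 edges  {1-q->1 3-q->0 3-q->2 8-q->1}
[5] R2 @ {0↦1, 1↦0, 2↦8}  ⇒  4 nodes, 3 edges  {1-q->1 3-q->0 3-q->2}
normal form: no rule applies after step 5
NF nodes: {0:A, 1:B, 2:C, 3:A}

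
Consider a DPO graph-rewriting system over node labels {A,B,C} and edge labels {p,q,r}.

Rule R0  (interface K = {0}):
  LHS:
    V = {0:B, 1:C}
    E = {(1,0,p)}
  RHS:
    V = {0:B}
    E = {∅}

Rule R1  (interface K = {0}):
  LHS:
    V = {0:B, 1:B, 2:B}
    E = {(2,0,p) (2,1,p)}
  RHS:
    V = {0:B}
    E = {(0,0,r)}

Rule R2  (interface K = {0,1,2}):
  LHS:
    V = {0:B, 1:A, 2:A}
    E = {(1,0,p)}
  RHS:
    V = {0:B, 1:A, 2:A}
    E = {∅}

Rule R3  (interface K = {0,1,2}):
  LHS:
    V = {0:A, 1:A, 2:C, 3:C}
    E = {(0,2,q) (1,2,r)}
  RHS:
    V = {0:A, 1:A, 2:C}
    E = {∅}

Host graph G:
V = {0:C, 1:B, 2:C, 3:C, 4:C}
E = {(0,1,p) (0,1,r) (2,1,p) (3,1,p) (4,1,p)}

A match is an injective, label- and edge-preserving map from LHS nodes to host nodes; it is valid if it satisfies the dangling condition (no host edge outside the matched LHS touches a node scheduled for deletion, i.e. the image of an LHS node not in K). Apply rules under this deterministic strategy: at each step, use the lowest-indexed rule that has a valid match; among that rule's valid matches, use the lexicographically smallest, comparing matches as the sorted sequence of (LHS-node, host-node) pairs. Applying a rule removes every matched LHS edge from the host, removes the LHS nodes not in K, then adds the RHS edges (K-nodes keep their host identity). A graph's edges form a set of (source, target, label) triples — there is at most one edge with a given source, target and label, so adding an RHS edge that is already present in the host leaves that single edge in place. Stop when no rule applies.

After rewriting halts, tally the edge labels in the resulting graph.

Answer: p:1 r:1

Derivation:
start.  V:5 E:5  edges: 0-p->1 0-r->1 2-p->1 3-p->1 4-p->1
1. fire R0 via {0↦1, 1↦2}  →  V:4 E:4  edges: 0-p->1 0-r->1 3-p->1 4-p->1
2. fire R0 via {0↦1, 1↦3}  →  V:3 E:3  edges: 0-p->1 0-r->1 4-p->1
3. fire R0 via {0↦1, 1↦4}  →  V:2 E:2  edges: 0-p->1 0-r->1
normal form: no rule applies after step 3
NF edges: [(0, 1, 'p'), (0, 1, 'r')]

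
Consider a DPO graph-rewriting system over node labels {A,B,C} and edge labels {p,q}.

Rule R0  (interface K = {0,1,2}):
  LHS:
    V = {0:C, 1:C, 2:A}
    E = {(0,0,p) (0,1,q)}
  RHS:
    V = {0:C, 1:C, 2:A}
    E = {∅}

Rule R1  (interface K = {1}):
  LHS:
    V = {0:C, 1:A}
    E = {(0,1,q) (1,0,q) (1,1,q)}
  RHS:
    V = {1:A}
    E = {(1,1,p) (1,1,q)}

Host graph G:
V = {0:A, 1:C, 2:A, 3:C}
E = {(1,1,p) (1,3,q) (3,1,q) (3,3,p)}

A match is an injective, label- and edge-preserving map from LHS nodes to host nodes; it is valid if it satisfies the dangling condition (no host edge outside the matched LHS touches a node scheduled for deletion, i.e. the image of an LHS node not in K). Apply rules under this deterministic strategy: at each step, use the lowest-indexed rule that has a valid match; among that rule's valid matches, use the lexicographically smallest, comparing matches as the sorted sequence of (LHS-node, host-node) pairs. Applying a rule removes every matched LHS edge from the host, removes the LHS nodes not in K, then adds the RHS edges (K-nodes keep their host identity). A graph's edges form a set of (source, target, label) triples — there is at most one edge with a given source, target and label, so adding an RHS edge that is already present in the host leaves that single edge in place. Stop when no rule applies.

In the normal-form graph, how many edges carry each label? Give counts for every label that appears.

initial: |V|=4 |E|=4  E = 1-p->1 1-q->3 3-q->1 3-p->3
step 1: apply R0 at {0↦1, 1↦3, 2↦0}  → |V|=4 |E|=2  E = 3-q->1 3-p->3
step 2: apply R0 at {0↦3, 1↦1, 2↦0}  → |V|=4 |E|=0  E = ∅
halt: no rule applies after step 2
NF edges: []

Answer: (no edges)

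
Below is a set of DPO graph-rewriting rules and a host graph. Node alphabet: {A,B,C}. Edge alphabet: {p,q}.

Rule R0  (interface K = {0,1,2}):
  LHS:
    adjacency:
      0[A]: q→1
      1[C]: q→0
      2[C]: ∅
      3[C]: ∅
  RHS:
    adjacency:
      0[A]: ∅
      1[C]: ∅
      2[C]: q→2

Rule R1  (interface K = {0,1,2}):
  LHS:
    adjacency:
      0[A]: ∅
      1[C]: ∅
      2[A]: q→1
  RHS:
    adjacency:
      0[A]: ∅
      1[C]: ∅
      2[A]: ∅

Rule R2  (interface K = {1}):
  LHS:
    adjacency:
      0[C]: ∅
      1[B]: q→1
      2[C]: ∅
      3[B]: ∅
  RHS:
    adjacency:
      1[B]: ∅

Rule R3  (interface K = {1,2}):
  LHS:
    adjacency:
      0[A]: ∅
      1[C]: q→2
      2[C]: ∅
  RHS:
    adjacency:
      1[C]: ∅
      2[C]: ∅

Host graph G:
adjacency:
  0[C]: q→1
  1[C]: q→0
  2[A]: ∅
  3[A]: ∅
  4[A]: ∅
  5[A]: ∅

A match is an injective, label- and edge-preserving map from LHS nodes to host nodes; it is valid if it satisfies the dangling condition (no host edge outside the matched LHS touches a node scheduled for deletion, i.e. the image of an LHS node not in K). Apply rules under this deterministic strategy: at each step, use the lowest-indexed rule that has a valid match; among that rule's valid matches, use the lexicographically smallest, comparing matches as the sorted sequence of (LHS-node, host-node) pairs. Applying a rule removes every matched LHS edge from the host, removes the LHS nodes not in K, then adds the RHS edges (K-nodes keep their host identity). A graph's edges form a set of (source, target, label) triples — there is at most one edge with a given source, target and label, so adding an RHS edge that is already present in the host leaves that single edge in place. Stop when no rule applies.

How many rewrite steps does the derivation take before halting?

Answer: 2

Rewrite trace:
initial: |V|=6 |E|=2  E = 0-q->1 1-q->0
step 1: apply R3 at {0↦2, 1↦0, 2↦1}  → |V|=5 |E|=1  E = 1-q->0
step 2: apply R3 at {0↦3, 1↦1, 2↦0}  → |V|=4 |E|=0  E = ∅
final graph: no rule applies after step 2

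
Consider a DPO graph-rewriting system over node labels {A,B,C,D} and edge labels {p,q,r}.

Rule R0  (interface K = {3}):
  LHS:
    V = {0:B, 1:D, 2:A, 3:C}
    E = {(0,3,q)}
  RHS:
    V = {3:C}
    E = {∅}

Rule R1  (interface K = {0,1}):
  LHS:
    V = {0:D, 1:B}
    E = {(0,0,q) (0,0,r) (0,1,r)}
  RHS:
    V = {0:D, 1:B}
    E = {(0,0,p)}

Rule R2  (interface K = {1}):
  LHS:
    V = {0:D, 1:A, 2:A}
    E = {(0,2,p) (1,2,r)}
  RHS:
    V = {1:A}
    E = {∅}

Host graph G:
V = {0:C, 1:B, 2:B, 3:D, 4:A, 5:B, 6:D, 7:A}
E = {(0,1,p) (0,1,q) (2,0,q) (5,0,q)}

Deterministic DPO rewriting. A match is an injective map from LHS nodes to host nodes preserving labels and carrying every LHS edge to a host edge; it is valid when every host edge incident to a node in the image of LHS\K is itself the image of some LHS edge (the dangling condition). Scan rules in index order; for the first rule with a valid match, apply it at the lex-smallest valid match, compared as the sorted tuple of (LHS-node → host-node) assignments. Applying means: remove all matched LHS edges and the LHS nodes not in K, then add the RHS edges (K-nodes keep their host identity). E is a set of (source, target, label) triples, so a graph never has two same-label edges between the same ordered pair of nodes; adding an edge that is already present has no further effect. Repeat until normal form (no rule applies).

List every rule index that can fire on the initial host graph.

Answer: [R0]

Steps:
R0: 8 valid matches — {0↦2, 1↦3, 2↦4, 3↦0}, {0↦2, 1↦3, 2↦7, 3↦0}, {0↦2, 1↦6, 2↦4, 3↦0} (+5 more)
R1: no valid match — LHS pattern not found
R2: no valid match — LHS pattern not found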